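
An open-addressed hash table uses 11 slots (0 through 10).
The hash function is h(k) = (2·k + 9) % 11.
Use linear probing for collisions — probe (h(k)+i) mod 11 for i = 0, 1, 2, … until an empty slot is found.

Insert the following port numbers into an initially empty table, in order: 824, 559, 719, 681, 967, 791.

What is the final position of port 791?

824 hashes to 7; slot 7 is free => place at 7.
559 hashes to 5; slot 5 is free => place at 5.
719 hashes to 6; slot 6 is free => place at 6.
681 hashes to 7; 7 taken => place at 8.
967 hashes to 7; 7,8 taken => place at 9.
791 hashes to 7; 7,8,9 taken => place at 10.
Table: [., ., ., ., ., 559, 719, 824, 681, 967, 791]

10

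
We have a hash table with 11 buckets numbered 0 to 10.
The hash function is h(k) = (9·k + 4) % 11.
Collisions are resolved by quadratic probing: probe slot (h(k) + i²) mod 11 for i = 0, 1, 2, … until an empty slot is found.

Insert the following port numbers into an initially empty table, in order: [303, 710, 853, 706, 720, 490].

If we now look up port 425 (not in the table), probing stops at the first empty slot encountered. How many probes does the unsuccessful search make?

Insert 303: h=3, slot 3 empty → index 3.
Insert 710: h=3, slot 3 occupied → index 4.
Insert 853: h=3, slots 3,4 occupied → index 7.
Insert 706: h=0, slot 0 empty → index 0.
Insert 720: h=5, slot 5 empty → index 5.
Insert 490: h=3, slots 3,4,7 occupied → index 1.
Table: [706, 490, —, 303, 710, 720, —, 853, —, —, —]
Lookup 425: h=1, probe 1,2 → slot 2 empty, not found.

2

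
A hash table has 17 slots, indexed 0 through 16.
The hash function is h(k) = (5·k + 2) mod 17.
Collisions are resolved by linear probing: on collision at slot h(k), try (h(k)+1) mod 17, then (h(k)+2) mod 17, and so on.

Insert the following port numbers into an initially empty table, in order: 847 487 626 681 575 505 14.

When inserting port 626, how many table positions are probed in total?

847: h=4 -> slot 4
487: h=6 -> slot 6
626: h=4, probe 4,5 -> slot 5
681: h=7 -> slot 7
575: h=4, probe 4,5,6,7,8 -> slot 8
505: h=11 -> slot 11
14: h=4, probe 4,5,6,7,8,9 -> slot 9
Table: [_, _, _, _, 847, 626, 487, 681, 575, 14, _, 505, _, _, _, _, _]

2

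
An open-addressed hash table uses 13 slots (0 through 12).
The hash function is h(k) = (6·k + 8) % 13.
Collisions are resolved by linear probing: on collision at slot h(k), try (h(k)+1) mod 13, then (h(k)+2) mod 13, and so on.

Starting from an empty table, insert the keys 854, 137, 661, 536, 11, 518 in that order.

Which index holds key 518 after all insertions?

1

Insert 854: h=10, slot 10 empty → index 10.
Insert 137: h=11, slot 11 empty → index 11.
Insert 661: h=9, slot 9 empty → index 9.
Insert 536: h=0, slot 0 empty → index 0.
Insert 11: h=9, slots 9,10,11 occupied → index 12.
Insert 518: h=9, slots 9,10,11,12,0 occupied → index 1.
Table: [536, 518, ., ., ., ., ., ., ., 661, 854, 137, 11]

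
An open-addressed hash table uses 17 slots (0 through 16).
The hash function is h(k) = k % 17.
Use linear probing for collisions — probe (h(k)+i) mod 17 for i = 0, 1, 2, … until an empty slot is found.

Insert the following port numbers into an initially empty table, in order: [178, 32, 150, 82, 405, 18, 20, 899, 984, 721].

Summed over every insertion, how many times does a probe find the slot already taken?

15

Insert 178: h=8, slot 8 empty → index 8.
Insert 32: h=15, slot 15 empty → index 15.
Insert 150: h=14, slot 14 empty → index 14.
Insert 82: h=14, slots 14,15 occupied → index 16.
Insert 405: h=14, slots 14,15,16 occupied → index 0.
Insert 18: h=1, slot 1 empty → index 1.
Insert 20: h=3, slot 3 empty → index 3.
Insert 899: h=15, slots 15,16,0,1 occupied → index 2.
Insert 984: h=15, slots 15,16,0,1,2,3 occupied → index 4.
Insert 721: h=7, slot 7 empty → index 7.
Table: [405, 18, 899, 20, 984, _, _, 721, 178, _, _, _, _, _, 150, 32, 82]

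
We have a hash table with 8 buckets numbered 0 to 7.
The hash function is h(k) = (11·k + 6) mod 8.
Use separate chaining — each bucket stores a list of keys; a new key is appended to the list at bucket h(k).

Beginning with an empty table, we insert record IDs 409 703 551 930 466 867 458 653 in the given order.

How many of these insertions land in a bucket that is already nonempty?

3

Insert 409: h=1, bucket 1 empty -> new chain.
Insert 703: h=3, bucket 3 empty -> new chain.
Insert 551: h=3, bucket 3 nonempty -> append to chain.
Insert 930: h=4, bucket 4 empty -> new chain.
Insert 466: h=4, bucket 4 nonempty -> append to chain.
Insert 867: h=7, bucket 7 empty -> new chain.
Insert 458: h=4, bucket 4 nonempty -> append to chain.
Insert 653: h=5, bucket 5 empty -> new chain.
Final buckets:
0: .
1: 409
2: .
3: 703 -> 551
4: 930 -> 466 -> 458
5: 653
6: .
7: 867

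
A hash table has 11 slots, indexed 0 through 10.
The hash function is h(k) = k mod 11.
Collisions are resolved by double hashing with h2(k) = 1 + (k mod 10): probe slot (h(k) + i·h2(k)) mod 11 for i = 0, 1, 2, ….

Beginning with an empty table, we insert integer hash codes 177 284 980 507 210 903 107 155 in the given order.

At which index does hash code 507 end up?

177: h=1 → slot 1
284: h=9 → slot 9
980: h=1, h2=1, probe 1,2 → slot 2
507: h=1, h2=8, probe 1,9,6 → slot 6
210: h=1, h2=1, probe 1,2,3 → slot 3
903: h=1, h2=4, probe 1,5 → slot 5
107: h=8 → slot 8
155: h=1, h2=6, probe 1,7 → slot 7
Table: [., 177, 980, 210, ., 903, 507, 155, 107, 284, .]

6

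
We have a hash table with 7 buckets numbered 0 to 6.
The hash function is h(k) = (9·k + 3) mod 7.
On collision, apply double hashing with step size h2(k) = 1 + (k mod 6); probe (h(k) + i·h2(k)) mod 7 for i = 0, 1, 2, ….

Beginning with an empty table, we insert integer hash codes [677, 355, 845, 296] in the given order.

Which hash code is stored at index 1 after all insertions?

Insert 677: h=6, slot 6 empty -> index 6.
Insert 355: h=6, h2=2, slot 6 occupied -> index 1.
Insert 845: h=6, h2=6, slot 6 occupied -> index 5.
Insert 296: h=0, slot 0 empty -> index 0.
Table: [296, 355, -, -, -, 845, 677]

355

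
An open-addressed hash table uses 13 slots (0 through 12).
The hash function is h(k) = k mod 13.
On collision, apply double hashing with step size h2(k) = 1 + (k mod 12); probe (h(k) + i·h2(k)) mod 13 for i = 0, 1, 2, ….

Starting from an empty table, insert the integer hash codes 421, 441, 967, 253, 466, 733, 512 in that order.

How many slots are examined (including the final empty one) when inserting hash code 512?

2

Insert 421: h=5, slot 5 empty → index 5.
Insert 441: h=12, slot 12 empty → index 12.
Insert 967: h=5, h2=8, slot 5 occupied → index 0.
Insert 253: h=6, slot 6 empty → index 6.
Insert 466: h=11, slot 11 empty → index 11.
Insert 733: h=5, h2=2, slot 5 occupied → index 7.
Insert 512: h=5, h2=9, slot 5 occupied → index 1.
Table: [967, 512, —, —, —, 421, 253, 733, —, —, —, 466, 441]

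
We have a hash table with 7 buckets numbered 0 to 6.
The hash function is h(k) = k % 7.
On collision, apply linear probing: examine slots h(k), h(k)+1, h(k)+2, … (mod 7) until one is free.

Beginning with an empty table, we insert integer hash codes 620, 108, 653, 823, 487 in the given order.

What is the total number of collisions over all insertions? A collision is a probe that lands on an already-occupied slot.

620 hashes to 4; slot 4 is free → place at 4.
108 hashes to 3; slot 3 is free → place at 3.
653 hashes to 2; slot 2 is free → place at 2.
823 hashes to 4; 4 taken → place at 5.
487 hashes to 4; 4,5 taken → place at 6.
Table: [_, _, 653, 108, 620, 823, 487]

3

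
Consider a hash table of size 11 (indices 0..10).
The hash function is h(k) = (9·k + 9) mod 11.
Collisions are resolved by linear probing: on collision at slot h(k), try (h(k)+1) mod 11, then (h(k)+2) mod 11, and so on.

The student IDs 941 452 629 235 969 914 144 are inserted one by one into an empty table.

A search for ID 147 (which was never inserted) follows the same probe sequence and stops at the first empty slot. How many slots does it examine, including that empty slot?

941: h=8 -> slot 8
452: h=7 -> slot 7
629: h=5 -> slot 5
235: h=1 -> slot 1
969: h=7, probe 7,8,9 -> slot 9
914: h=7, probe 7,8,9,10 -> slot 10
144: h=7, probe 7,8,9,10,0 -> slot 0
Table: [144, 235, -, -, -, 629, -, 452, 941, 969, 914]
Lookup 147: h=1, probe 1,2 → slot 2 empty, not found.

2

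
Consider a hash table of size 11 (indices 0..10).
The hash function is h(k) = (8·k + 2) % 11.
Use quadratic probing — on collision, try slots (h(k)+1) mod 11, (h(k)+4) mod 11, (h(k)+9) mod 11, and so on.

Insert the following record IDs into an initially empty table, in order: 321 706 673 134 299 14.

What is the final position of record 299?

1

321: h=7 → slot 7
706: h=7, probe 7,8 → slot 8
673: h=7, probe 7,8,0 → slot 0
134: h=7, probe 7,8,0,5 → slot 5
299: h=7, probe 7,8,0,5,1 → slot 1
14: h=4 → slot 4
Table: [673, 299, -, -, 14, 134, -, 321, 706, -, -]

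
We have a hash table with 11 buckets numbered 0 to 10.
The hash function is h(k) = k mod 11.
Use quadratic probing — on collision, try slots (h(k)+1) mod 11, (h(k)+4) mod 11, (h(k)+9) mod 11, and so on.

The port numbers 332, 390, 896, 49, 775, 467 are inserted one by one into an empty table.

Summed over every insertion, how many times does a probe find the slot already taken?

Insert 332: h=2, slot 2 empty -> index 2.
Insert 390: h=5, slot 5 empty -> index 5.
Insert 896: h=5, slot 5 occupied -> index 6.
Insert 49: h=5, slots 5,6 occupied -> index 9.
Insert 775: h=5, slots 5,6,9 occupied -> index 3.
Insert 467: h=5, slots 5,6,9,3 occupied -> index 10.
Table: [—, —, 332, 775, —, 390, 896, —, —, 49, 467]

10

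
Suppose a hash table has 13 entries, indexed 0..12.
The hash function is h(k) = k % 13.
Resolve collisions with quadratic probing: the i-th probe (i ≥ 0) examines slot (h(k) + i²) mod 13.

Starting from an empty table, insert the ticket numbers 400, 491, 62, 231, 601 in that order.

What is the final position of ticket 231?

Insert 400: h=10, slot 10 empty → index 10.
Insert 491: h=10, slot 10 occupied → index 11.
Insert 62: h=10, slots 10,11 occupied → index 1.
Insert 231: h=10, slots 10,11,1 occupied → index 6.
Insert 601: h=3, slot 3 empty → index 3.
Table: [∅, 62, ∅, 601, ∅, ∅, 231, ∅, ∅, ∅, 400, 491, ∅]

6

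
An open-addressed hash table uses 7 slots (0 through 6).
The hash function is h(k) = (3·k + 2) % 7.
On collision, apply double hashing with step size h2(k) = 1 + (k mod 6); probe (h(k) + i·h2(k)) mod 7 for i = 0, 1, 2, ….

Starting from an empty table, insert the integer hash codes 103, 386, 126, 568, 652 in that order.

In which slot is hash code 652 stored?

103: h=3 → slot 3
386: h=5 → slot 5
126: h=2 → slot 2
568: h=5, h2=5, probe 5,3,1 → slot 1
652: h=5, h2=5, probe 5,3,1,6 → slot 6
Table: [_, 568, 126, 103, _, 386, 652]

6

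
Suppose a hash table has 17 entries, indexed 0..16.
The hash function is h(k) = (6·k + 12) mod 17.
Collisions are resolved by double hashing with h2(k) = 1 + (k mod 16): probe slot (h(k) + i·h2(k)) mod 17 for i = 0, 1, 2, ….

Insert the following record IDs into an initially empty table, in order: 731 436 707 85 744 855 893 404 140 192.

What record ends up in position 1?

85

731: h=12 -> slot 12
436: h=10 -> slot 10
707: h=4 -> slot 4
85: h=12, h2=6, probe 12,1 -> slot 1
744: h=5 -> slot 5
855: h=8 -> slot 8
893: h=15 -> slot 15
404: h=5, h2=5, probe 5,10,15,3 -> slot 3
140: h=2 -> slot 2
192: h=8, h2=1, probe 8,9 -> slot 9
Table: [—, 85, 140, 404, 707, 744, —, —, 855, 192, 436, —, 731, —, —, 893, —]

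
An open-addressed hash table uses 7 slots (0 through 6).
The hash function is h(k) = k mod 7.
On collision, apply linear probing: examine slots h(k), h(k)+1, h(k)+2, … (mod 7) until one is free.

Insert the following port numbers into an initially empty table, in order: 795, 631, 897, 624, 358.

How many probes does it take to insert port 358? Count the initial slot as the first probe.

795 hashes to 4; slot 4 is free => place at 4.
631 hashes to 1; slot 1 is free => place at 1.
897 hashes to 1; 1 taken => place at 2.
624 hashes to 1; 1,2 taken => place at 3.
358 hashes to 1; 1,2,3,4 taken => place at 5.
Table: [∅, 631, 897, 624, 795, 358, ∅]

5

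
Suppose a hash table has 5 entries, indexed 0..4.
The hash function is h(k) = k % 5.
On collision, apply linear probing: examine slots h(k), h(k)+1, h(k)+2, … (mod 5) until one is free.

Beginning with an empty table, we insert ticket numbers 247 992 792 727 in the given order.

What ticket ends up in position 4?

792

247: h=2 → slot 2
992: h=2, probe 2,3 → slot 3
792: h=2, probe 2,3,4 → slot 4
727: h=2, probe 2,3,4,0 → slot 0
Table: [727, ∅, 247, 992, 792]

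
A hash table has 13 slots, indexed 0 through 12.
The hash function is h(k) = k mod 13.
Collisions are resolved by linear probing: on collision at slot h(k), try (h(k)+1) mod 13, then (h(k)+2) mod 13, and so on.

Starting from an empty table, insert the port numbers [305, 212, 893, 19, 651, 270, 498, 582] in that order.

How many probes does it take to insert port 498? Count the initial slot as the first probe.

Insert 305: h=6, slot 6 empty → index 6.
Insert 212: h=4, slot 4 empty → index 4.
Insert 893: h=9, slot 9 empty → index 9.
Insert 19: h=6, slot 6 occupied → index 7.
Insert 651: h=1, slot 1 empty → index 1.
Insert 270: h=10, slot 10 empty → index 10.
Insert 498: h=4, slot 4 occupied → index 5.
Insert 582: h=10, slot 10 occupied → index 11.
Table: [—, 651, —, —, 212, 498, 305, 19, —, 893, 270, 582, —]

2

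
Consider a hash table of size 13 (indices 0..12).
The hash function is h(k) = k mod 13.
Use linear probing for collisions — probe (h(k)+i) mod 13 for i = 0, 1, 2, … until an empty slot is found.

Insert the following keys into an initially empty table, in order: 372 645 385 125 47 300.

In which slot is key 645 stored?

9

372 hashes to 8; slot 8 is free → place at 8.
645 hashes to 8; 8 taken → place at 9.
385 hashes to 8; 8,9 taken → place at 10.
125 hashes to 8; 8,9,10 taken → place at 11.
47 hashes to 8; 8,9,10,11 taken → place at 12.
300 hashes to 1; slot 1 is free → place at 1.
Table: [-, 300, -, -, -, -, -, -, 372, 645, 385, 125, 47]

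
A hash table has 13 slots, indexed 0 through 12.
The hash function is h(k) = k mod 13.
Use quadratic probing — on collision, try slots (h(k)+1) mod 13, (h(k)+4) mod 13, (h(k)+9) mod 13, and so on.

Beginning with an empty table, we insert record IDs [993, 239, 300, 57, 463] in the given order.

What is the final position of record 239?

993: h=5 -> slot 5
239: h=5, probe 5,6 -> slot 6
300: h=1 -> slot 1
57: h=5, probe 5,6,9 -> slot 9
463: h=8 -> slot 8
Table: [., 300, ., ., ., 993, 239, ., 463, 57, ., ., .]

6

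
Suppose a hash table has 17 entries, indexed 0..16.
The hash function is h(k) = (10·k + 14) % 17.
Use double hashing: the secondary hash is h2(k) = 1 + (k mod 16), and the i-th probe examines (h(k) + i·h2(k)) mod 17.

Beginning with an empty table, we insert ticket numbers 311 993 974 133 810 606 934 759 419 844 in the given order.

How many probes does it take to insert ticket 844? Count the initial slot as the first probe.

311: h=13 -> slot 13
993: h=16 -> slot 16
974: h=13, h2=15, probe 13,11 -> slot 11
133: h=1 -> slot 1
810: h=5 -> slot 5
606: h=5, h2=15, probe 5,3 -> slot 3
934: h=4 -> slot 4
759: h=5, h2=8, probe 5,13,4,12 -> slot 12
419: h=5, h2=4, probe 5,9 -> slot 9
844: h=5, h2=13, probe 5,1,14 -> slot 14
Table: [_, 133, _, 606, 934, 810, _, _, _, 419, _, 974, 759, 311, 844, _, 993]

3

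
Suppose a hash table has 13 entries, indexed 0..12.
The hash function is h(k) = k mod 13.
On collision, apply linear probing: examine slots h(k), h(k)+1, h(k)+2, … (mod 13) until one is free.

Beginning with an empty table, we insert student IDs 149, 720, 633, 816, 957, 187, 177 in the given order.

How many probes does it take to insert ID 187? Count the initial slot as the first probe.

3

Insert 149: h=6, slot 6 empty => index 6.
Insert 720: h=5, slot 5 empty => index 5.
Insert 633: h=9, slot 9 empty => index 9.
Insert 816: h=10, slot 10 empty => index 10.
Insert 957: h=8, slot 8 empty => index 8.
Insert 187: h=5, slots 5,6 occupied => index 7.
Insert 177: h=8, slots 8,9,10 occupied => index 11.
Table: [., ., ., ., ., 720, 149, 187, 957, 633, 816, 177, .]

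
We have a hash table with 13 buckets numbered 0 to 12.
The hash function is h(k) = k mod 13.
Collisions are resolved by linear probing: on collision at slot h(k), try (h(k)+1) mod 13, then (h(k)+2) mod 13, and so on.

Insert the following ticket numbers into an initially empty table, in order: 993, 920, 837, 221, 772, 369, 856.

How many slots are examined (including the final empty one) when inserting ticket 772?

3

993: h=5 => slot 5
920: h=10 => slot 10
837: h=5, probe 5,6 => slot 6
221: h=0 => slot 0
772: h=5, probe 5,6,7 => slot 7
369: h=5, probe 5,6,7,8 => slot 8
856: h=11 => slot 11
Table: [221, ∅, ∅, ∅, ∅, 993, 837, 772, 369, ∅, 920, 856, ∅]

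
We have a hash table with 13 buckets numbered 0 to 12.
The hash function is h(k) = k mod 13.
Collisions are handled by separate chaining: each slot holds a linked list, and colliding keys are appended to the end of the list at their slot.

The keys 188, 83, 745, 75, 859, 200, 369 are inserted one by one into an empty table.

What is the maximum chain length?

Insert 188: h=6, bucket 6 empty -> new chain.
Insert 83: h=5, bucket 5 empty -> new chain.
Insert 745: h=4, bucket 4 empty -> new chain.
Insert 75: h=10, bucket 10 empty -> new chain.
Insert 859: h=1, bucket 1 empty -> new chain.
Insert 200: h=5, bucket 5 nonempty -> append to chain.
Insert 369: h=5, bucket 5 nonempty -> append to chain.
Final buckets:
0: -
1: 859
2: -
3: -
4: 745
5: 83 -> 200 -> 369
6: 188
7: -
8: -
9: -
10: 75
11: -
12: -

3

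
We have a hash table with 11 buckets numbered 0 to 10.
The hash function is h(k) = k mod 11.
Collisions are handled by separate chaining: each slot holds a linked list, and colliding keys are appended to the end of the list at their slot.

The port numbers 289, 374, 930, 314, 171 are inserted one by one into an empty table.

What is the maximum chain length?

Insert 289: h=3, bucket 3 empty -> new chain.
Insert 374: h=0, bucket 0 empty -> new chain.
Insert 930: h=6, bucket 6 empty -> new chain.
Insert 314: h=6, bucket 6 nonempty -> append to chain.
Insert 171: h=6, bucket 6 nonempty -> append to chain.
Final buckets:
0: 374
1: ∅
2: ∅
3: 289
4: ∅
5: ∅
6: 930 -> 314 -> 171
7: ∅
8: ∅
9: ∅
10: ∅

3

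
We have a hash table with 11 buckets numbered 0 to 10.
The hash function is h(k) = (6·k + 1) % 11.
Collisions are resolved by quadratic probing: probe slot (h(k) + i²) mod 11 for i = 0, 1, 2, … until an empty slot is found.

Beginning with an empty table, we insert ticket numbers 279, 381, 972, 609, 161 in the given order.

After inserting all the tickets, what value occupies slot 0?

161

279 hashes to 3; slot 3 is free => place at 3.
381 hashes to 10; slot 10 is free => place at 10.
972 hashes to 3; 3 taken => place at 4.
609 hashes to 3; 3,4 taken => place at 7.
161 hashes to 10; 10 taken => place at 0.
Table: [161, —, —, 279, 972, —, —, 609, —, —, 381]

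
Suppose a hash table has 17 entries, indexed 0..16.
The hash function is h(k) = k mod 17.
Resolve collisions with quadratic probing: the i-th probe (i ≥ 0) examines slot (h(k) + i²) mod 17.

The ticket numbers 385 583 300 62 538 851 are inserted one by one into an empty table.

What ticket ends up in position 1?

385 hashes to 11; slot 11 is free -> place at 11.
583 hashes to 5; slot 5 is free -> place at 5.
300 hashes to 11; 11 taken -> place at 12.
62 hashes to 11; 11,12 taken -> place at 15.
538 hashes to 11; 11,12,15 taken -> place at 3.
851 hashes to 1; slot 1 is free -> place at 1.
Table: [∅, 851, ∅, 538, ∅, 583, ∅, ∅, ∅, ∅, ∅, 385, 300, ∅, ∅, 62, ∅]

851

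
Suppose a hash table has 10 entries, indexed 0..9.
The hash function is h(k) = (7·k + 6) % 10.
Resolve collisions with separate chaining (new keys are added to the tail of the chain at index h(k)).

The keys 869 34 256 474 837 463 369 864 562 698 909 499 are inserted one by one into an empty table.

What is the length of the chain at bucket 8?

869 → bucket 9
34 → bucket 4
256 → bucket 8
474 → bucket 4 (collision)
837 → bucket 5
463 → bucket 7
369 → bucket 9 (collision)
864 → bucket 4 (collision)
562 → bucket 0
698 → bucket 2
909 → bucket 9 (collision)
499 → bucket 9 (collision)
Final buckets:
0: 562
1: -
2: 698
3: -
4: 34 -> 474 -> 864
5: 837
6: -
7: 463
8: 256
9: 869 -> 369 -> 909 -> 499

1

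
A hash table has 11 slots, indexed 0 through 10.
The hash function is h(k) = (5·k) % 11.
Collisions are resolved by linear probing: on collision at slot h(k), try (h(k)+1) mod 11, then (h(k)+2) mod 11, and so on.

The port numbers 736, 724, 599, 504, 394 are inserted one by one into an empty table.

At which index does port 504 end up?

Insert 736: h=6, slot 6 empty → index 6.
Insert 724: h=1, slot 1 empty → index 1.
Insert 599: h=3, slot 3 empty → index 3.
Insert 504: h=1, slot 1 occupied → index 2.
Insert 394: h=1, slots 1,2,3 occupied → index 4.
Table: [_, 724, 504, 599, 394, _, 736, _, _, _, _]

2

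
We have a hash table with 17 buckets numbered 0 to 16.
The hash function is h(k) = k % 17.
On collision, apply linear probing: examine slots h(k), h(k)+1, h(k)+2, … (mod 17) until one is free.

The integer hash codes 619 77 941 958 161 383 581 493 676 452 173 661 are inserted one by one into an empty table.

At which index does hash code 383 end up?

619 hashes to 7; slot 7 is free => place at 7.
77 hashes to 9; slot 9 is free => place at 9.
941 hashes to 6; slot 6 is free => place at 6.
958 hashes to 6; 6,7 taken => place at 8.
161 hashes to 8; 8,9 taken => place at 10.
383 hashes to 9; 9,10 taken => place at 11.
581 hashes to 3; slot 3 is free => place at 3.
493 hashes to 0; slot 0 is free => place at 0.
676 hashes to 13; slot 13 is free => place at 13.
452 hashes to 10; 10,11 taken => place at 12.
173 hashes to 3; 3 taken => place at 4.
661 hashes to 15; slot 15 is free => place at 15.
Table: [493, _, _, 581, 173, _, 941, 619, 958, 77, 161, 383, 452, 676, _, 661, _]

11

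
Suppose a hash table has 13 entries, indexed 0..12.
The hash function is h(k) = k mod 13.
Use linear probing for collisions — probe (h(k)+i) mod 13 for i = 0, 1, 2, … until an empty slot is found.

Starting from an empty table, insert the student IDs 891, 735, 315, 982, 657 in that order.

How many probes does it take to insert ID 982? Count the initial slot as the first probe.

3

891 hashes to 7; slot 7 is free => place at 7.
735 hashes to 7; 7 taken => place at 8.
315 hashes to 3; slot 3 is free => place at 3.
982 hashes to 7; 7,8 taken => place at 9.
657 hashes to 7; 7,8,9 taken => place at 10.
Table: [-, -, -, 315, -, -, -, 891, 735, 982, 657, -, -]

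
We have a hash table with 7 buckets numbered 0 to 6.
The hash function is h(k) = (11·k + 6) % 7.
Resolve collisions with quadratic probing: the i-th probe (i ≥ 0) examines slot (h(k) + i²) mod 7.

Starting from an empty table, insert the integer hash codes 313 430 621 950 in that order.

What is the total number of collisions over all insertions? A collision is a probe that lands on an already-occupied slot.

3

313: h=5 => slot 5
430: h=4 => slot 4
621: h=5, probe 5,6 => slot 6
950: h=5, probe 5,6,2 => slot 2
Table: [∅, ∅, 950, ∅, 430, 313, 621]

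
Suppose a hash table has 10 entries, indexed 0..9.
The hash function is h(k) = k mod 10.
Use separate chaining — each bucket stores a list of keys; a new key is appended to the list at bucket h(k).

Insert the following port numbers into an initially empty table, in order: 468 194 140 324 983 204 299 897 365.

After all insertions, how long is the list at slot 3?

Insert 468: h=8, bucket 8 empty → new chain.
Insert 194: h=4, bucket 4 empty → new chain.
Insert 140: h=0, bucket 0 empty → new chain.
Insert 324: h=4, bucket 4 nonempty → append to chain.
Insert 983: h=3, bucket 3 empty → new chain.
Insert 204: h=4, bucket 4 nonempty → append to chain.
Insert 299: h=9, bucket 9 empty → new chain.
Insert 897: h=7, bucket 7 empty → new chain.
Insert 365: h=5, bucket 5 empty → new chain.
Final buckets:
0: 140
1: .
2: .
3: 983
4: 194 -> 324 -> 204
5: 365
6: .
7: 897
8: 468
9: 299

1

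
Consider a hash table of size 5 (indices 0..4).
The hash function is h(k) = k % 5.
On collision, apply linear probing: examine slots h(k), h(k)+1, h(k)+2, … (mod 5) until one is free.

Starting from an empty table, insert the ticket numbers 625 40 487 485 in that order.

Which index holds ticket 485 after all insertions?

3

625 hashes to 0; slot 0 is free → place at 0.
40 hashes to 0; 0 taken → place at 1.
487 hashes to 2; slot 2 is free → place at 2.
485 hashes to 0; 0,1,2 taken → place at 3.
Table: [625, 40, 487, 485, —]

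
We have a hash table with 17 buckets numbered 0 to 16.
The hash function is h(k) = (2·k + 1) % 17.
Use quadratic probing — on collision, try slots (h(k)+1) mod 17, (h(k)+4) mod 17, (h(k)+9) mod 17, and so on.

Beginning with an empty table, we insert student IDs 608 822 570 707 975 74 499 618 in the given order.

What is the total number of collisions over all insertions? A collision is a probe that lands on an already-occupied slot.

Insert 608: h=10, slot 10 empty -> index 10.
Insert 822: h=13, slot 13 empty -> index 13.
Insert 570: h=2, slot 2 empty -> index 2.
Insert 707: h=4, slot 4 empty -> index 4.
Insert 975: h=13, slot 13 occupied -> index 14.
Insert 74: h=13, slots 13,14 occupied -> index 0.
Insert 499: h=13, slots 13,14,0 occupied -> index 5.
Insert 618: h=13, slots 13,14,0,5 occupied -> index 12.
Table: [74, _, 570, _, 707, 499, _, _, _, _, 608, _, 618, 822, 975, _, _]

10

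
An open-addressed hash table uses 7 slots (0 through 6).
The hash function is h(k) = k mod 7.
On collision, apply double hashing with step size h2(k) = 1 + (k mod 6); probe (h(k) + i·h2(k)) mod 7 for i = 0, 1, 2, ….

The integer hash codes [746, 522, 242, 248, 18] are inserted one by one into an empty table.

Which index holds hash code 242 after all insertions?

0

746: h=4 => slot 4
522: h=4, h2=1, probe 4,5 => slot 5
242: h=4, h2=3, probe 4,0 => slot 0
248: h=3 => slot 3
18: h=4, h2=1, probe 4,5,6 => slot 6
Table: [242, —, —, 248, 746, 522, 18]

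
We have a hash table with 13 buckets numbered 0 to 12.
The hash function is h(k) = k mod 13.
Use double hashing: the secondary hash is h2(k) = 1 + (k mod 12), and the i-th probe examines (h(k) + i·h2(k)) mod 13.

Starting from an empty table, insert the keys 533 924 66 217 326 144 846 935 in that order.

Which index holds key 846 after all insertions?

533: h=0 → slot 0
924: h=1 → slot 1
66: h=1, h2=7, probe 1,8 → slot 8
217: h=9 → slot 9
326: h=1, h2=3, probe 1,4 → slot 4
144: h=1, h2=1, probe 1,2 → slot 2
846: h=1, h2=7, probe 1,8,2,9,3 → slot 3
935: h=12 → slot 12
Table: [533, 924, 144, 846, 326, —, —, —, 66, 217, —, —, 935]

3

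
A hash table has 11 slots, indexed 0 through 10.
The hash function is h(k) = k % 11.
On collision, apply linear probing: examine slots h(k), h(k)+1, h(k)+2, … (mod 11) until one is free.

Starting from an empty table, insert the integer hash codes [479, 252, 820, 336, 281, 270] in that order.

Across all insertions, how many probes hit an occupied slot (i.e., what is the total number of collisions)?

Insert 479: h=6, slot 6 empty -> index 6.
Insert 252: h=10, slot 10 empty -> index 10.
Insert 820: h=6, slot 6 occupied -> index 7.
Insert 336: h=6, slots 6,7 occupied -> index 8.
Insert 281: h=6, slots 6,7,8 occupied -> index 9.
Insert 270: h=6, slots 6,7,8,9,10 occupied -> index 0.
Table: [270, —, —, —, —, —, 479, 820, 336, 281, 252]

11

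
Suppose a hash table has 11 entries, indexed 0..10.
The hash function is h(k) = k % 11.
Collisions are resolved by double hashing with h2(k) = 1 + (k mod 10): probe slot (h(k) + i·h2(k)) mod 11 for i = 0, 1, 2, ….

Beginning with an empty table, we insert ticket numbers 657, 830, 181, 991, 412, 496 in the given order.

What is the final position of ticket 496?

657 hashes to 8; slot 8 is free => place at 8.
830 hashes to 5; slot 5 is free => place at 5.
181 hashes to 5, h2=2; 5 taken => place at 7.
991 hashes to 1; slot 1 is free => place at 1.
412 hashes to 5, h2=3; 5,8 taken => place at 0.
496 hashes to 1, h2=7; 1,8 taken => place at 4.
Table: [412, 991, _, _, 496, 830, _, 181, 657, _, _]

4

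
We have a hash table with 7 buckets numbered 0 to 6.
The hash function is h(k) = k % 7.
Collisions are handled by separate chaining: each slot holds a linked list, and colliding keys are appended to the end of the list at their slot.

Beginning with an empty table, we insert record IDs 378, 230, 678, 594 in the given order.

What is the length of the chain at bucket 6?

378 -> bucket 0
230 -> bucket 6
678 -> bucket 6 (collision)
594 -> bucket 6 (collision)
Final buckets:
0: 378
1: —
2: —
3: —
4: —
5: —
6: 230 -> 678 -> 594

3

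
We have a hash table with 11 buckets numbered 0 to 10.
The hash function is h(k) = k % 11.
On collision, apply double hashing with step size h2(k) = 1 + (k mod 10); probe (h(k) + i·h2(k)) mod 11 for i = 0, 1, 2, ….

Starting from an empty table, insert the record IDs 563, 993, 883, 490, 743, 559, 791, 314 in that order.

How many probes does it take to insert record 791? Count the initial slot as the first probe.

563 hashes to 2; slot 2 is free → place at 2.
993 hashes to 3; slot 3 is free → place at 3.
883 hashes to 3, h2=4; 3 taken → place at 7.
490 hashes to 6; slot 6 is free → place at 6.
743 hashes to 6, h2=4; 6 taken → place at 10.
559 hashes to 9; slot 9 is free → place at 9.
791 hashes to 10, h2=2; 10 taken → place at 1.
314 hashes to 6, h2=5; 6 taken → place at 0.
Table: [314, 791, 563, 993, —, —, 490, 883, —, 559, 743]

2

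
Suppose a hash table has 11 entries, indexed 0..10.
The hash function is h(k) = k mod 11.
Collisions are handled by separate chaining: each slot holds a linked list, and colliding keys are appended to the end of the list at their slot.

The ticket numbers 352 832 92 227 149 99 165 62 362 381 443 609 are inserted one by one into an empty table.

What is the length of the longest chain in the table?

4

Insert 352: h=0, bucket 0 empty → new chain.
Insert 832: h=7, bucket 7 empty → new chain.
Insert 92: h=4, bucket 4 empty → new chain.
Insert 227: h=7, bucket 7 nonempty → append to chain.
Insert 149: h=6, bucket 6 empty → new chain.
Insert 99: h=0, bucket 0 nonempty → append to chain.
Insert 165: h=0, bucket 0 nonempty → append to chain.
Insert 62: h=7, bucket 7 nonempty → append to chain.
Insert 362: h=10, bucket 10 empty → new chain.
Insert 381: h=7, bucket 7 nonempty → append to chain.
Insert 443: h=3, bucket 3 empty → new chain.
Insert 609: h=4, bucket 4 nonempty → append to chain.
Final buckets:
0: 352 -> 99 -> 165
1: .
2: .
3: 443
4: 92 -> 609
5: .
6: 149
7: 832 -> 227 -> 62 -> 381
8: .
9: .
10: 362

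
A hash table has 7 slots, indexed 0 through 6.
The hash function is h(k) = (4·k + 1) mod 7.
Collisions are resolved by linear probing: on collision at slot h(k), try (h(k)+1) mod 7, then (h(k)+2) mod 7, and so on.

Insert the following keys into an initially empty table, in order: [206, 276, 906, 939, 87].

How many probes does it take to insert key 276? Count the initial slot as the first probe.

Insert 206: h=6, slot 6 empty -> index 6.
Insert 276: h=6, slot 6 occupied -> index 0.
Insert 906: h=6, slots 6,0 occupied -> index 1.
Insert 939: h=5, slot 5 empty -> index 5.
Insert 87: h=6, slots 6,0,1 occupied -> index 2.
Table: [276, 906, 87, —, —, 939, 206]

2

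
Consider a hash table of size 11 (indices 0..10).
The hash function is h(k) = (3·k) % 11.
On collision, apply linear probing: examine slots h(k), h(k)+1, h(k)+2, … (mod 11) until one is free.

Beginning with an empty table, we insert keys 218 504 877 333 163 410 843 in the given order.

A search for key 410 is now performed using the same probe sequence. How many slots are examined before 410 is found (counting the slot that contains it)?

2

218 hashes to 5; slot 5 is free => place at 5.
504 hashes to 5; 5 taken => place at 6.
877 hashes to 2; slot 2 is free => place at 2.
333 hashes to 9; slot 9 is free => place at 9.
163 hashes to 5; 5,6 taken => place at 7.
410 hashes to 9; 9 taken => place at 10.
843 hashes to 10; 10 taken => place at 0.
Table: [843, —, 877, —, —, 218, 504, 163, —, 333, 410]
Lookup 410: h=9, probe 9,10 → found at 10.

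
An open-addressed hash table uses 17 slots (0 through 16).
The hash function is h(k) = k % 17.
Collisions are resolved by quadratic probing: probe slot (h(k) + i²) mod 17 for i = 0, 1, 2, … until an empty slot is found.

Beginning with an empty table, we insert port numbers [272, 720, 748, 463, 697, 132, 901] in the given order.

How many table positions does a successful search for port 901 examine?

272 hashes to 0; slot 0 is free -> place at 0.
720 hashes to 6; slot 6 is free -> place at 6.
748 hashes to 0; 0 taken -> place at 1.
463 hashes to 4; slot 4 is free -> place at 4.
697 hashes to 0; 0,1,4 taken -> place at 9.
132 hashes to 13; slot 13 is free -> place at 13.
901 hashes to 0; 0,1,4,9 taken -> place at 16.
Table: [272, 748, -, -, 463, -, 720, -, -, 697, -, -, -, 132, -, -, 901]
Lookup 901: h=0, probe 0,1,4,9,16 → found at 16.

5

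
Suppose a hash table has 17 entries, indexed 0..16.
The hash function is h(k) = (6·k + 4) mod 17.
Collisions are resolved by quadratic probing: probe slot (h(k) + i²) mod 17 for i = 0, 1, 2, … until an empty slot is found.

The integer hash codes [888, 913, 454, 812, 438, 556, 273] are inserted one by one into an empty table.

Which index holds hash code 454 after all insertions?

9

888 hashes to 11; slot 11 is free → place at 11.
913 hashes to 8; slot 8 is free → place at 8.
454 hashes to 8; 8 taken → place at 9.
812 hashes to 14; slot 14 is free → place at 14.
438 hashes to 14; 14 taken → place at 15.
556 hashes to 8; 8,9 taken → place at 12.
273 hashes to 10; slot 10 is free → place at 10.
Table: [., ., ., ., ., ., ., ., 913, 454, 273, 888, 556, ., 812, 438, .]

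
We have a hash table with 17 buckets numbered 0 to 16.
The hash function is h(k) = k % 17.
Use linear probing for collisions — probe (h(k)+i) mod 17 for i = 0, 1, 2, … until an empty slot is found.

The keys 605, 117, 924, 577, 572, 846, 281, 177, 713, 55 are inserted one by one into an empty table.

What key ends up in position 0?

713

605 hashes to 10; slot 10 is free -> place at 10.
117 hashes to 15; slot 15 is free -> place at 15.
924 hashes to 6; slot 6 is free -> place at 6.
577 hashes to 16; slot 16 is free -> place at 16.
572 hashes to 11; slot 11 is free -> place at 11.
846 hashes to 13; slot 13 is free -> place at 13.
281 hashes to 9; slot 9 is free -> place at 9.
177 hashes to 7; slot 7 is free -> place at 7.
713 hashes to 16; 16 taken -> place at 0.
55 hashes to 4; slot 4 is free -> place at 4.
Table: [713, —, —, —, 55, —, 924, 177, —, 281, 605, 572, —, 846, —, 117, 577]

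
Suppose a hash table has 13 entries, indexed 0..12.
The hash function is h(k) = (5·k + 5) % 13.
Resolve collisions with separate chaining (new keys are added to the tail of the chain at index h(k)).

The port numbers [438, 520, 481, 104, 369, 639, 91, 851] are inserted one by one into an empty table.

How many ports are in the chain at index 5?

4

438 → bucket 11
520 → bucket 5
481 → bucket 5 (collision)
104 → bucket 5 (collision)
369 → bucket 4
639 → bucket 2
91 → bucket 5 (collision)
851 → bucket 9
Final buckets:
0: —
1: —
2: 639
3: —
4: 369
5: 520 -> 481 -> 104 -> 91
6: —
7: —
8: —
9: 851
10: —
11: 438
12: —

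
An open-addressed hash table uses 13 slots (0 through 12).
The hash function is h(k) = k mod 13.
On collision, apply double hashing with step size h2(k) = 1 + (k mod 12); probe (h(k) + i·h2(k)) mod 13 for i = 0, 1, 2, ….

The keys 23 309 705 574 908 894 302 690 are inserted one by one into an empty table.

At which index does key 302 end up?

Insert 23: h=10, slot 10 empty => index 10.
Insert 309: h=10, h2=10, slot 10 occupied => index 7.
Insert 705: h=3, slot 3 empty => index 3.
Insert 574: h=2, slot 2 empty => index 2.
Insert 908: h=11, slot 11 empty => index 11.
Insert 894: h=10, h2=7, slot 10 occupied => index 4.
Insert 302: h=3, h2=3, slot 3 occupied => index 6.
Insert 690: h=1, slot 1 empty => index 1.
Table: [∅, 690, 574, 705, 894, ∅, 302, 309, ∅, ∅, 23, 908, ∅]

6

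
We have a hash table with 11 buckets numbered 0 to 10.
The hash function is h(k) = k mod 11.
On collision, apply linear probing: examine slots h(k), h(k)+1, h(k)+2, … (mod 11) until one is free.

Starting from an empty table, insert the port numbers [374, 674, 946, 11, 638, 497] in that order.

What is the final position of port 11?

374: h=0 => slot 0
674: h=3 => slot 3
946: h=0, probe 0,1 => slot 1
11: h=0, probe 0,1,2 => slot 2
638: h=0, probe 0,1,2,3,4 => slot 4
497: h=2, probe 2,3,4,5 => slot 5
Table: [374, 946, 11, 674, 638, 497, ∅, ∅, ∅, ∅, ∅]

2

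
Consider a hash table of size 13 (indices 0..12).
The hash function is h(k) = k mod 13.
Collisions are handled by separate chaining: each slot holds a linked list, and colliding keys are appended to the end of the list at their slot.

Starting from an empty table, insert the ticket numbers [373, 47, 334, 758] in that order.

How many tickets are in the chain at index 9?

2

373 → bucket 9
47 → bucket 8
334 → bucket 9 (collision)
758 → bucket 4
Final buckets:
0: _
1: _
2: _
3: _
4: 758
5: _
6: _
7: _
8: 47
9: 373 -> 334
10: _
11: _
12: _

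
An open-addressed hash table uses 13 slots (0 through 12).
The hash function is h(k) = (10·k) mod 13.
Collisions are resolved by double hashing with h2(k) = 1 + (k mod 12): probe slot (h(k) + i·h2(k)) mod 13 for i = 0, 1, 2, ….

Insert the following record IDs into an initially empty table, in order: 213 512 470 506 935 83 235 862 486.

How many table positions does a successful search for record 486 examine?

3

213 hashes to 11; slot 11 is free => place at 11.
512 hashes to 11, h2=9; 11 taken => place at 7.
470 hashes to 7, h2=3; 7 taken => place at 10.
506 hashes to 3; slot 3 is free => place at 3.
935 hashes to 3, h2=12; 3 taken => place at 2.
83 hashes to 11, h2=12; 11,10 taken => place at 9.
235 hashes to 10, h2=8; 10 taken => place at 5.
862 hashes to 1; slot 1 is free => place at 1.
486 hashes to 11, h2=7; 11,5 taken => place at 12.
Table: [∅, 862, 935, 506, ∅, 235, ∅, 512, ∅, 83, 470, 213, 486]
Lookup 486: h=11, h2=7, probe 11,5,12 → found at 12.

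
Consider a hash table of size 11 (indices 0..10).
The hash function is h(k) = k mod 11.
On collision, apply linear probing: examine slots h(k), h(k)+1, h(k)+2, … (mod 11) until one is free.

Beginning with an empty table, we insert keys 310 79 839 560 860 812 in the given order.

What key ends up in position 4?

Insert 310: h=2, slot 2 empty => index 2.
Insert 79: h=2, slot 2 occupied => index 3.
Insert 839: h=3, slot 3 occupied => index 4.
Insert 560: h=10, slot 10 empty => index 10.
Insert 860: h=2, slots 2,3,4 occupied => index 5.
Insert 812: h=9, slot 9 empty => index 9.
Table: [—, —, 310, 79, 839, 860, —, —, —, 812, 560]

839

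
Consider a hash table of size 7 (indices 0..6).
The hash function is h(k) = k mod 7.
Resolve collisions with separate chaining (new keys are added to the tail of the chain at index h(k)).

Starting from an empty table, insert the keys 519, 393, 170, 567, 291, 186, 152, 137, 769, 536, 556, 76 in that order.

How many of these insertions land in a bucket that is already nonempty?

519 → bucket 1
393 → bucket 1 (collision)
170 → bucket 2
567 → bucket 0
291 → bucket 4
186 → bucket 4 (collision)
152 → bucket 5
137 → bucket 4 (collision)
769 → bucket 6
536 → bucket 4 (collision)
556 → bucket 3
76 → bucket 6 (collision)
Final buckets:
0: 567
1: 519 -> 393
2: 170
3: 556
4: 291 -> 186 -> 137 -> 536
5: 152
6: 769 -> 76

5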